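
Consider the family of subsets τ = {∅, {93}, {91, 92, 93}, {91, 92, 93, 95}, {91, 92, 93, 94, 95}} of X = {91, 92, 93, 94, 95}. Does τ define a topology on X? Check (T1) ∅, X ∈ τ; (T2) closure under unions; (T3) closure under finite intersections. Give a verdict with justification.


τ IS a topology on X.

Axiom (T1): ∅ ∈ τ? Yes; X ∈ τ? Yes.
Axiom (T2/T3): check pairwise unions and intersections of members of τ.
All pairwise intersections and unions checked — each lies in τ. Therefore τ satisfies (T1), (T2), (T3): it IS a topology on X.


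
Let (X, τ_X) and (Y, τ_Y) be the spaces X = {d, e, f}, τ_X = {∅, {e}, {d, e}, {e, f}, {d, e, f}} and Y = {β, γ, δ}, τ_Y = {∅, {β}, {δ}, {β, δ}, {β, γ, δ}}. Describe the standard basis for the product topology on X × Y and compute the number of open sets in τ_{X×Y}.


Basis B = {∅ × ∅, {e} × {β}, {e} × {δ}, {d, e} × {β}, {d, e} × {δ}, {e} × {β, δ}, {e, f} × {β}, {e, f} × {δ}, {d, e, f} × {β}, {d, e, f} × {δ}, {e} × {β, γ, δ}, {d, e} × {β, δ}, {e, f} × {β, δ}, {d, e} × {β, γ, δ}, {d, e, f} × {β, δ}, {e, f} × {β, γ, δ}, {d, e, f} × {β, γ, δ}}; |τ_{X×Y}| = 50.

Enumerate products U × V with U ∈ τ_X, V ∈ τ_Y (deduplicated):
  ∅ × ∅ = {} (∅)
  {e} × {β} = {(e,β)}
  {e} × {δ} = {(e,δ)}
  {d, e} × {β} = {(d,β), (e,β)}
  {d, e} × {δ} = {(d,δ), (e,δ)}
  {e} × {β, δ} = {(e,β), (e,δ)}
  {e, f} × {β} = {(e,β), (f,β)}
  {e, f} × {δ} = {(e,δ), (f,δ)}
  {d, e, f} × {β} = {(d,β), (e,β), (f,β)}
  {d, e, f} × {δ} = {(d,δ), (e,δ), (f,δ)}
  {e} × {β, γ, δ} = {(e,β), (e,γ), (e,δ)}
  {d, e} × {β, δ} = {(d,β), (d,δ), (e,β), (e,δ)}
  {e, f} × {β, δ} = {(e,β), (e,δ), (f,β), (f,δ)}
  {d, e} × {β, γ, δ} = {(d,β), (d,γ), (d,δ), (e,β), (e,γ), (e,δ)}
  {d, e, f} × {β, δ} = {(d,β), (d,δ), (e,β), (e,δ), (f,β), (f,δ)}
  {e, f} × {β, γ, δ} = {(e,β), (e,γ), (e,δ), (f,β), (f,γ), (f,δ)}
  {d, e, f} × {β, γ, δ} = {(d,β), (d,γ), (d,δ), (e,β), (e,γ), (e,δ), (f,β), (f,γ), (f,δ)}
These 17 distinct sets form the basis B.
Close under arbitrary unions to get τ_{X×Y}; counting gives |τ_{X×Y}| = 50.


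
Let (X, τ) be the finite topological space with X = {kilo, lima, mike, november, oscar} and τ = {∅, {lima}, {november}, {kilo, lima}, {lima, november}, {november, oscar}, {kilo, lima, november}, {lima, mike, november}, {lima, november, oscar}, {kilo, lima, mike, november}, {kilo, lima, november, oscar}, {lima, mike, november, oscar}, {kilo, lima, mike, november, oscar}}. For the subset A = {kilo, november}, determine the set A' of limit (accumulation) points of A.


A' = {mike, oscar}

For each x ∈ X, list the open sets U ∈ τ with x ∈ U, then check whether U ∩ (A ∖ {x}) ≠ ∅ for every such U.
  x = kilo: open {kilo, lima} ∋ x has {kilo, lima} ∩ (A ∖ {kilo}) = ∅, so x is NOT a limit point.
  x = lima: open {lima} ∋ x has {lima} ∩ (A ∖ {lima}) = ∅, so x is NOT a limit point.
  x = mike: opens ∋ x are {lima, mike, november}, {kilo, lima, mike, november}, {lima, mike, november, oscar}, {kilo, lima, mike, november, oscar}; each meets A ∖ {mike}, so x IS a limit point.
  x = november: open {november} ∋ x has {november} ∩ (A ∖ {november}) = ∅, so x is NOT a limit point.
  x = oscar: opens ∋ x are {november, oscar}, {lima, november, oscar}, {kilo, lima, november, oscar}, {lima, mike, november, oscar}, {kilo, lima, mike, november, oscar}; each meets A ∖ {oscar}, so x IS a limit point.
Collecting: A' = {mike, oscar}.


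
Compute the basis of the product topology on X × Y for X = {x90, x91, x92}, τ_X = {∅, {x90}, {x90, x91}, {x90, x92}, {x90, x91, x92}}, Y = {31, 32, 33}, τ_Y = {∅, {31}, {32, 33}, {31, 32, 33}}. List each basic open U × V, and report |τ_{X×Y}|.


Basis B = {∅ × ∅, {x90} × {31}, {x90, x91} × {31}, {x90, x92} × {31}, {x90} × {32, 33}, {x90} × {31, 32, 33}, {x90, x91, x92} × {31}, {x90, x91} × {32, 33}, {x90, x92} × {32, 33}, {x90, x91} × {31, 32, 33}, {x90, x92} × {31, 32, 33}, {x90, x91, x92} × {32, 33}, {x90, x91, x92} × {31, 32, 33}}; |τ_{X×Y}| = 25.

Enumerate products U × V with U ∈ τ_X, V ∈ τ_Y (deduplicated):
  ∅ × ∅ = {} (∅)
  {x90} × {31} = {(x90,31)}
  {x90, x91} × {31} = {(x90,31), (x91,31)}
  {x90, x92} × {31} = {(x90,31), (x92,31)}
  {x90} × {32, 33} = {(x90,32), (x90,33)}
  {x90} × {31, 32, 33} = {(x90,31), (x90,32), (x90,33)}
  {x90, x91, x92} × {31} = {(x90,31), (x91,31), (x92,31)}
  {x90, x91} × {32, 33} = {(x90,32), (x90,33), (x91,32), (x91,33)}
  {x90, x92} × {32, 33} = {(x90,32), (x90,33), (x92,32), (x92,33)}
  {x90, x91} × {31, 32, 33} = {(x90,31), (x90,32), (x90,33), (x91,31), (x91,32), (x91,33)}
  {x90, x92} × {31, 32, 33} = {(x90,31), (x90,32), (x90,33), (x92,31), (x92,32), (x92,33)}
  {x90, x91, x92} × {32, 33} = {(x90,32), (x90,33), (x91,32), (x91,33), (x92,32), (x92,33)}
  {x90, x91, x92} × {31, 32, 33} = {(x90,31), (x90,32), (x90,33), (x91,31), (x91,32), (x91,33), (x92,31), (x92,32), (x92,33)}
These 13 distinct sets form the basis B.
Close under arbitrary unions to get τ_{X×Y}; counting gives |τ_{X×Y}| = 25.


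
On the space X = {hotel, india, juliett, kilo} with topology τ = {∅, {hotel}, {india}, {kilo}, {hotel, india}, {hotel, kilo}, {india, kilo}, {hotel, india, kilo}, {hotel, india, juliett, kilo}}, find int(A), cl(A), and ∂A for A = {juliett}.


int(A) = ∅, cl(A) = {juliett}, ∂A = {juliett}.

Closed sets in (X, τ) are complements of opens:
  closed(X, τ) = {∅, {juliett}, {hotel, juliett}, {india, juliett}, {juliett, kilo}, {hotel, india, juliett}, {hotel, juliett, kilo}, {india, juliett, kilo}, {hotel, india, juliett, kilo}}.
int(A) = ⋃ {U ∈ τ : U ⊆ A}. Opens contained in A: ∅.
Taking the union of these: int(A) = ∅.
cl(A) = ⋂ {C closed : A ⊆ C}. Closed sets containing A: {juliett}, {hotel, juliett}, {india, juliett}, {juliett, kilo}, {hotel, india, juliett}, {hotel, juliett, kilo}, {india, juliett, kilo}, {hotel, india, juliett, kilo}.
Intersecting these: cl(A) = {juliett}.
∂A = cl(A) ∖ int(A) = {juliett} ∖ ∅ = {juliett}.


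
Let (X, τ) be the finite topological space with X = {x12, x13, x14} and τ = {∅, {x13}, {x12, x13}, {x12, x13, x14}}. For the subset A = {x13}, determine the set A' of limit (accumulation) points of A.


A' = {x12, x14}

For each x ∈ X, list the open sets U ∈ τ with x ∈ U, then check whether U ∩ (A ∖ {x}) ≠ ∅ for every such U.
  x = x12: opens ∋ x are {x12, x13}, {x12, x13, x14}; each meets A ∖ {x12}, so x IS a limit point.
  x = x13: open {x13} ∋ x has {x13} ∩ (A ∖ {x13}) = ∅, so x is NOT a limit point.
  x = x14: opens ∋ x are {x12, x13, x14}; each meets A ∖ {x14}, so x IS a limit point.
Collecting: A' = {x12, x14}.


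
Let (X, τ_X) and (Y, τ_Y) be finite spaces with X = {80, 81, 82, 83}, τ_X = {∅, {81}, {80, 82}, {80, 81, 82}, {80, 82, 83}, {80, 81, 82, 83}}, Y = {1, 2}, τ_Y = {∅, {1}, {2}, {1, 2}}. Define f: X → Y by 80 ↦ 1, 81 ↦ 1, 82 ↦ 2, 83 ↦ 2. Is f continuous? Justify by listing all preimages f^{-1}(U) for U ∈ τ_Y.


f is NOT continuous.

Compute f^{-1}(U) for each U ∈ τ_Y:
  U = ∅: f^{-1}(U) = ∅ ∈ τ_X ✓.
  U = {1}: f^{-1}(U) = {80, 81} ∉ τ_X ✗.
  U = {2}: f^{-1}(U) = {82, 83} ∉ τ_X ✗.
  U = {1, 2}: f^{-1}(U) = {80, 81, 82, 83} ∈ τ_X ✓.
Found U = {1} with f^{-1}(U) = {80, 81} not in τ_X. Therefore f is NOT continuous.


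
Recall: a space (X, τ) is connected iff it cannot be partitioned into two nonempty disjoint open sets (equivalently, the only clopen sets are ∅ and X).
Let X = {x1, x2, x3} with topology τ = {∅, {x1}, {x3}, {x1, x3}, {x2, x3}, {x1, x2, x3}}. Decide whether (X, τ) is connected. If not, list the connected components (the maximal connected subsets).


(X, τ) is disconnected; components = [{x1}, {x2, x3}].

Find clopen sets (U ∈ τ with X ∖ U ∈ τ):
  U = ∅, X ∖ U = {x1, x2, x3} — both open, so U is clopen.
  U = {x1}, X ∖ U = {x2, x3} — both open, so U is clopen.
  U = {x2, x3}, X ∖ U = {x1} — both open, so U is clopen.
  U = {x1, x2, x3}, X ∖ U = ∅ — both open, so U is clopen.
Nontrivial clopen(s) exist: e.g. {x2, x3}. So (X, τ) is disconnected.
Compute connected components by grouping points that agree on all clopens:
  component: {x1}
  component: {x2, x3}


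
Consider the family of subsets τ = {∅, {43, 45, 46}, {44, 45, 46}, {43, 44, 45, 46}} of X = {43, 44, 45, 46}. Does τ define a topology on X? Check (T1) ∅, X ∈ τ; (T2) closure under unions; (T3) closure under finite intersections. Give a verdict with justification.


τ is NOT a topology on X.

Axiom (T1): ∅ ∈ τ? Yes; X ∈ τ? Yes.
Axiom (T2/T3): check pairwise unions and intersections of members of τ.
Counterexample for (T3): {43, 45, 46} ∩ {44, 45, 46} = {45, 46} ∉ τ. Therefore τ is NOT a topology.


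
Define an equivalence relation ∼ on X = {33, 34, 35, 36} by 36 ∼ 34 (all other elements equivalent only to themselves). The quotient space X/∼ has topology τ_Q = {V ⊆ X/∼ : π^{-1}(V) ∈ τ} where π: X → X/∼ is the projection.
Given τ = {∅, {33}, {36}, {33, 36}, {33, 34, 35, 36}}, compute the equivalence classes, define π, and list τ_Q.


X/∼ = {[33], [34=36], [35]}; |τ_Q| = 3.

Equivalence classes: [33], [34=36], [35].
Quotient map π: X → X/∼ sends 33 ↦ [33], 34 ↦ [34=36], 35 ↦ [35], 36 ↦ [34=36].
For each subset V ⊆ X/∼, compute π^{-1}(V) ⊆ X and check whether π^{-1}(V) ∈ τ. V is open in τ_Q iff π^{-1}(V) ∈ τ.
  V = {}: π^{-1}(V) = ∅ ∈ τ ✓.
  V = {[33]}: π^{-1}(V) = {33} ∈ τ ✓.
  V = {[34=36]}: π^{-1}(V) = {34, 36} ∉ τ ✗.
  V = {[33], [34=36]}: π^{-1}(V) = {33, 34, 36} ∉ τ ✗.
  V = {[35]}: π^{-1}(V) = {35} ∉ τ ✗.
  V = {[33], [35]}: π^{-1}(V) = {33, 35} ∉ τ ✗.
  V = {[34=36], [35]}: π^{-1}(V) = {34, 35, 36} ∉ τ ✗.
  V = {[33], [34=36], [35]}: π^{-1}(V) = {33, 34, 35, 36} ∈ τ ✓.
Open sets in the quotient: τ_Q = {{}, {[33]}, {[33], [34=36], [35]}} (3 elements).


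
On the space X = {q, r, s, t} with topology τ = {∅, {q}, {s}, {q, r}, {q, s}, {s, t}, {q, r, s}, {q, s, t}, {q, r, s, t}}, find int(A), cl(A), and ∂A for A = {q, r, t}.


int(A) = {q, r}, cl(A) = {q, r, t}, ∂A = {t}.

Closed sets in (X, τ) are complements of opens:
  closed(X, τ) = {∅, {r}, {t}, {q, r}, {r, t}, {s, t}, {q, r, t}, {r, s, t}, {q, r, s, t}}.
int(A) = ⋃ {U ∈ τ : U ⊆ A}. Opens contained in A: ∅, {q}, {q, r}.
Taking the union of these: int(A) = {q, r}.
cl(A) = ⋂ {C closed : A ⊆ C}. Closed sets containing A: {q, r, t}, {q, r, s, t}.
Intersecting these: cl(A) = {q, r, t}.
∂A = cl(A) ∖ int(A) = {q, r, t} ∖ {q, r} = {t}.


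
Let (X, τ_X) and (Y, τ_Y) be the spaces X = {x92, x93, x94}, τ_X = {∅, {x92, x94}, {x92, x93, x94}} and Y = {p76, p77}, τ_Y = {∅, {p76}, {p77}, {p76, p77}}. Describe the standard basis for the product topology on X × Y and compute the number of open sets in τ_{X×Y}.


Basis B = {∅ × ∅, {x92, x94} × {p76}, {x92, x94} × {p77}, {x92, x93, x94} × {p76}, {x92, x93, x94} × {p77}, {x92, x94} × {p76, p77}, {x92, x93, x94} × {p76, p77}}; |τ_{X×Y}| = 9.

Enumerate products U × V with U ∈ τ_X, V ∈ τ_Y (deduplicated):
  ∅ × ∅ = {} (∅)
  {x92, x94} × {p76} = {(x92,p76), (x94,p76)}
  {x92, x94} × {p77} = {(x92,p77), (x94,p77)}
  {x92, x93, x94} × {p76} = {(x92,p76), (x93,p76), (x94,p76)}
  {x92, x93, x94} × {p77} = {(x92,p77), (x93,p77), (x94,p77)}
  {x92, x94} × {p76, p77} = {(x92,p76), (x92,p77), (x94,p76), (x94,p77)}
  {x92, x93, x94} × {p76, p77} = {(x92,p76), (x92,p77), (x93,p76), (x93,p77), (x94,p76), (x94,p77)}
These 7 distinct sets form the basis B.
Close under arbitrary unions to get τ_{X×Y}; counting gives |τ_{X×Y}| = 9.


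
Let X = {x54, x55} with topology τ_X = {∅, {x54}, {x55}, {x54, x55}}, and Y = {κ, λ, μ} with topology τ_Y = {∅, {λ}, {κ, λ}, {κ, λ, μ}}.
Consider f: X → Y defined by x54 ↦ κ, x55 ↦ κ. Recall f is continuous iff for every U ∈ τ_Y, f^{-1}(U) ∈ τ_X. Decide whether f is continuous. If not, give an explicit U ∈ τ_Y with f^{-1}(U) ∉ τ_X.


f IS continuous.

Compute f^{-1}(U) for each U ∈ τ_Y:
  U = ∅: f^{-1}(U) = ∅ ∈ τ_X ✓.
  U = {λ}: f^{-1}(U) = ∅ ∈ τ_X ✓.
  U = {κ, λ}: f^{-1}(U) = {x54, x55} ∈ τ_X ✓.
  U = {κ, λ, μ}: f^{-1}(U) = {x54, x55} ∈ τ_X ✓.
Every preimage lies in τ_X, so f IS continuous.


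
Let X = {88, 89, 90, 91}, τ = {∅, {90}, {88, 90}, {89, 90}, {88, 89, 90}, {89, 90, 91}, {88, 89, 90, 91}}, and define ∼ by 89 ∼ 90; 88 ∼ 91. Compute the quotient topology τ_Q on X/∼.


X/∼ = {[88=91], [89=90]}; |τ_Q| = 3.

Equivalence classes: [88=91], [89=90].
Quotient map π: X → X/∼ sends 88 ↦ [88=91], 89 ↦ [89=90], 90 ↦ [89=90], 91 ↦ [88=91].
For each subset V ⊆ X/∼, compute π^{-1}(V) ⊆ X and check whether π^{-1}(V) ∈ τ. V is open in τ_Q iff π^{-1}(V) ∈ τ.
  V = {}: π^{-1}(V) = ∅ ∈ τ ✓.
  V = {[88=91]}: π^{-1}(V) = {88, 91} ∉ τ ✗.
  V = {[89=90]}: π^{-1}(V) = {89, 90} ∈ τ ✓.
  V = {[88=91], [89=90]}: π^{-1}(V) = {88, 89, 90, 91} ∈ τ ✓.
Open sets in the quotient: τ_Q = {{}, {[89=90]}, {[88=91], [89=90]}} (3 elements).


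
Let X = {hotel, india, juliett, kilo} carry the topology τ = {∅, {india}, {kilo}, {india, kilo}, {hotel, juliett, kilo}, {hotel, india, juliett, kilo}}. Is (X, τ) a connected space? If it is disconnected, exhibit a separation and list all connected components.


(X, τ) is disconnected; components = [{india}, {hotel, juliett, kilo}].

Find clopen sets (U ∈ τ with X ∖ U ∈ τ):
  U = ∅, X ∖ U = {hotel, india, juliett, kilo} — both open, so U is clopen.
  U = {india}, X ∖ U = {hotel, juliett, kilo} — both open, so U is clopen.
  U = {hotel, juliett, kilo}, X ∖ U = {india} — both open, so U is clopen.
  U = {hotel, india, juliett, kilo}, X ∖ U = ∅ — both open, so U is clopen.
Nontrivial clopen(s) exist: e.g. {hotel, juliett, kilo}. So (X, τ) is disconnected.
Compute connected components by grouping points that agree on all clopens:
  component: {india}
  component: {hotel, juliett, kilo}


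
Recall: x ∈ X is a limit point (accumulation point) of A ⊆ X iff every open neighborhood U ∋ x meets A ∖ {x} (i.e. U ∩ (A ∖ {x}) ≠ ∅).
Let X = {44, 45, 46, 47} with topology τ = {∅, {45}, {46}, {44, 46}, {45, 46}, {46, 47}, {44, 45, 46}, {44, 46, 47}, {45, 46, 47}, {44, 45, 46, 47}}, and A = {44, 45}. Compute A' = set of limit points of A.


A' = ∅

For each x ∈ X, list the open sets U ∈ τ with x ∈ U, then check whether U ∩ (A ∖ {x}) ≠ ∅ for every such U.
  x = 44: open {44, 46} ∋ x has {44, 46} ∩ (A ∖ {44}) = ∅, so x is NOT a limit point.
  x = 45: open {45} ∋ x has {45} ∩ (A ∖ {45}) = ∅, so x is NOT a limit point.
  x = 46: open {46} ∋ x has {46} ∩ (A ∖ {46}) = ∅, so x is NOT a limit point.
  x = 47: open {46, 47} ∋ x has {46, 47} ∩ (A ∖ {47}) = ∅, so x is NOT a limit point.
Collecting: A' = ∅.


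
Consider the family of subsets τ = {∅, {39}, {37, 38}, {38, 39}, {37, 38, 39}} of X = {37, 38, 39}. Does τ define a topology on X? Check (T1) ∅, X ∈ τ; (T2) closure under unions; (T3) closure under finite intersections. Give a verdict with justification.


τ is NOT a topology on X.

Axiom (T1): ∅ ∈ τ? Yes; X ∈ τ? Yes.
Axiom (T2/T3): check pairwise unions and intersections of members of τ.
Counterexample for (T3): {37, 38} ∩ {38, 39} = {38} ∉ τ. Therefore τ is NOT a topology.


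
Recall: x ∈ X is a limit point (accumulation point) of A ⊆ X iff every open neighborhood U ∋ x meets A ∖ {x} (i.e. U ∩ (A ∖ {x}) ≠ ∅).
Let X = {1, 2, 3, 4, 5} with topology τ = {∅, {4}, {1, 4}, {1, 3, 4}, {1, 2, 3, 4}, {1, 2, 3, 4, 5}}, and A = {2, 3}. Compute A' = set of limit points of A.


A' = {2, 5}

For each x ∈ X, list the open sets U ∈ τ with x ∈ U, then check whether U ∩ (A ∖ {x}) ≠ ∅ for every such U.
  x = 1: open {1, 4} ∋ x has {1, 4} ∩ (A ∖ {1}) = ∅, so x is NOT a limit point.
  x = 2: opens ∋ x are {1, 2, 3, 4}, {1, 2, 3, 4, 5}; each meets A ∖ {2}, so x IS a limit point.
  x = 3: open {1, 3, 4} ∋ x has {1, 3, 4} ∩ (A ∖ {3}) = ∅, so x is NOT a limit point.
  x = 4: open {4} ∋ x has {4} ∩ (A ∖ {4}) = ∅, so x is NOT a limit point.
  x = 5: opens ∋ x are {1, 2, 3, 4, 5}; each meets A ∖ {5}, so x IS a limit point.
Collecting: A' = {2, 5}.


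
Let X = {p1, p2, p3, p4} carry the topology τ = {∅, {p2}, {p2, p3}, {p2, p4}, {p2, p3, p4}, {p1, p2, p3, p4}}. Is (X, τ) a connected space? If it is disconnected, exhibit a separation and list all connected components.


(X, τ) is connected.

Find clopen sets (U ∈ τ with X ∖ U ∈ τ):
  U = ∅, X ∖ U = {p1, p2, p3, p4} — both open, so U is clopen.
  U = {p1, p2, p3, p4}, X ∖ U = ∅ — both open, so U is clopen.
Only trivial clopens (∅ and X) exist, so (X, τ) is connected.
Compute connected components by grouping points that agree on all clopens:
  component: {p1, p2, p3, p4}


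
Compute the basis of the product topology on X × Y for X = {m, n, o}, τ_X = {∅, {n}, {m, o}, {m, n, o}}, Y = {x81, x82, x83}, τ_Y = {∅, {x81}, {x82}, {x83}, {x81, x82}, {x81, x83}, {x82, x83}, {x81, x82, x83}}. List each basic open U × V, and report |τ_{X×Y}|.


Basis B = {∅ × ∅, {n} × {x81}, {n} × {x82}, {n} × {x83}, {m, o} × {x81}, {m, o} × {x82}, {m, o} × {x83}, {n} × {x81, x82}, {n} × {x81, x83}, {n} × {x82, x83}, {m, n, o} × {x81}, {m, n, o} × {x82}, {m, n, o} × {x83}, {n} × {x81, x82, x83}, {m, o} × {x81, x82}, {m, o} × {x81, x83}, {m, o} × {x82, x83}, {m, o} × {x81, x82, x83}, {m, n, o} × {x81, x82}, {m, n, o} × {x81, x83}, {m, n, o} × {x82, x83}, {m, n, o} × {x81, x82, x83}}; |τ_{X×Y}| = 64.

Enumerate products U × V with U ∈ τ_X, V ∈ τ_Y (deduplicated):
  ∅ × ∅ = {} (∅)
  {n} × {x81} = {(n,x81)}
  {n} × {x82} = {(n,x82)}
  {n} × {x83} = {(n,x83)}
  {m, o} × {x81} = {(m,x81), (o,x81)}
  {m, o} × {x82} = {(m,x82), (o,x82)}
  {m, o} × {x83} = {(m,x83), (o,x83)}
  {n} × {x81, x82} = {(n,x81), (n,x82)}
  {n} × {x81, x83} = {(n,x81), (n,x83)}
  {n} × {x82, x83} = {(n,x82), (n,x83)}
  {m, n, o} × {x81} = {(m,x81), (n,x81), (o,x81)}
  {m, n, o} × {x82} = {(m,x82), (n,x82), (o,x82)}
  {m, n, o} × {x83} = {(m,x83), (n,x83), (o,x83)}
  {n} × {x81, x82, x83} = {(n,x81), (n,x82), (n,x83)}
  {m, o} × {x81, x82} = {(m,x81), (m,x82), (o,x81), (o,x82)}
  {m, o} × {x81, x83} = {(m,x81), (m,x83), (o,x81), (o,x83)}
  {m, o} × {x82, x83} = {(m,x82), (m,x83), (o,x82), (o,x83)}
  {m, o} × {x81, x82, x83} = {(m,x81), (m,x82), (m,x83), (o,x81), (o,x82), (o,x83)}
  {m, n, o} × {x81, x82} = {(m,x81), (m,x82), (n,x81), (n,x82), (o,x81), (o,x82)}
  {m, n, o} × {x81, x83} = {(m,x81), (m,x83), (n,x81), (n,x83), (o,x81), (o,x83)}
  {m, n, o} × {x82, x83} = {(m,x82), (m,x83), (n,x82), (n,x83), (o,x82), (o,x83)}
  {m, n, o} × {x81, x82, x83} = {(m,x81), (m,x82), (m,x83), (n,x81), (n,x82), (n,x83), (o,x81), (o,x82), (o,x83)}
These 22 distinct sets form the basis B.
Close under arbitrary unions to get τ_{X×Y}; counting gives |τ_{X×Y}| = 64.


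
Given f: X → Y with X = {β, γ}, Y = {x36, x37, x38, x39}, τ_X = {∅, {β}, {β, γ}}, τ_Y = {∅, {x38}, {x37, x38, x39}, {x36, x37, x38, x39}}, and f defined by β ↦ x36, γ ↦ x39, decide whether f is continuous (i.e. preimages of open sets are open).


f is NOT continuous.

Compute f^{-1}(U) for each U ∈ τ_Y:
  U = ∅: f^{-1}(U) = ∅ ∈ τ_X ✓.
  U = {x38}: f^{-1}(U) = ∅ ∈ τ_X ✓.
  U = {x37, x38, x39}: f^{-1}(U) = {γ} ∉ τ_X ✗.
  U = {x36, x37, x38, x39}: f^{-1}(U) = {β, γ} ∈ τ_X ✓.
Found U = {x37, x38, x39} with f^{-1}(U) = {γ} not in τ_X. Therefore f is NOT continuous.


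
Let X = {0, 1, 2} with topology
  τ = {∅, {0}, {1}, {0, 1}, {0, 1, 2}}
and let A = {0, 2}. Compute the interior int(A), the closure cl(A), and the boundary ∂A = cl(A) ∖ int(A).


int(A) = {0}, cl(A) = {0, 2}, ∂A = {2}.

Closed sets in (X, τ) are complements of opens:
  closed(X, τ) = {∅, {2}, {0, 2}, {1, 2}, {0, 1, 2}}.
int(A) = ⋃ {U ∈ τ : U ⊆ A}. Opens contained in A: ∅, {0}.
Taking the union of these: int(A) = {0}.
cl(A) = ⋂ {C closed : A ⊆ C}. Closed sets containing A: {0, 2}, {0, 1, 2}.
Intersecting these: cl(A) = {0, 2}.
∂A = cl(A) ∖ int(A) = {0, 2} ∖ {0} = {2}.


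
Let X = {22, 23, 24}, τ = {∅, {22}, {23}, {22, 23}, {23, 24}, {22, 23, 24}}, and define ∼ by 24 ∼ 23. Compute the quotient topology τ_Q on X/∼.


X/∼ = {[22], [23=24]}; |τ_Q| = 4.

Equivalence classes: [22], [23=24].
Quotient map π: X → X/∼ sends 22 ↦ [22], 23 ↦ [23=24], 24 ↦ [23=24].
For each subset V ⊆ X/∼, compute π^{-1}(V) ⊆ X and check whether π^{-1}(V) ∈ τ. V is open in τ_Q iff π^{-1}(V) ∈ τ.
  V = {}: π^{-1}(V) = ∅ ∈ τ ✓.
  V = {[22]}: π^{-1}(V) = {22} ∈ τ ✓.
  V = {[23=24]}: π^{-1}(V) = {23, 24} ∈ τ ✓.
  V = {[22], [23=24]}: π^{-1}(V) = {22, 23, 24} ∈ τ ✓.
Open sets in the quotient: τ_Q = {{}, {[22]}, {[23=24]}, {[22], [23=24]}} (4 elements).


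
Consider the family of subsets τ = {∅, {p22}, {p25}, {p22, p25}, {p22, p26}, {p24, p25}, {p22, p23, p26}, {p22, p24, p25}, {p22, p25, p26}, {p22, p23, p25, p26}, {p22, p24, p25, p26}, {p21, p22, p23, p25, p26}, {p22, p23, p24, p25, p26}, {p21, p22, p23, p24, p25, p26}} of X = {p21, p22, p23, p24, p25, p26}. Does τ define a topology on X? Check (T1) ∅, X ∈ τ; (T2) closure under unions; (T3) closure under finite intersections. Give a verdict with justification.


τ IS a topology on X.

Axiom (T1): ∅ ∈ τ? Yes; X ∈ τ? Yes.
Axiom (T2/T3): check pairwise unions and intersections of members of τ.
All pairwise intersections and unions checked — each lies in τ. Therefore τ satisfies (T1), (T2), (T3): it IS a topology on X.


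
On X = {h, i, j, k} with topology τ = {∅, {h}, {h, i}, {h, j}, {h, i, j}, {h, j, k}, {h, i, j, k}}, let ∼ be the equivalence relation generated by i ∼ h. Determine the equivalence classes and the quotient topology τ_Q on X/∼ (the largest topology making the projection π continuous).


X/∼ = {[h=i], [j], [k]}; |τ_Q| = 4.

Equivalence classes: [h=i], [j], [k].
Quotient map π: X → X/∼ sends h ↦ [h=i], i ↦ [h=i], j ↦ [j], k ↦ [k].
For each subset V ⊆ X/∼, compute π^{-1}(V) ⊆ X and check whether π^{-1}(V) ∈ τ. V is open in τ_Q iff π^{-1}(V) ∈ τ.
  V = {}: π^{-1}(V) = ∅ ∈ τ ✓.
  V = {[h=i]}: π^{-1}(V) = {h, i} ∈ τ ✓.
  V = {[j]}: π^{-1}(V) = {j} ∉ τ ✗.
  V = {[h=i], [j]}: π^{-1}(V) = {h, i, j} ∈ τ ✓.
  V = {[k]}: π^{-1}(V) = {k} ∉ τ ✗.
  V = {[h=i], [k]}: π^{-1}(V) = {h, i, k} ∉ τ ✗.
  V = {[j], [k]}: π^{-1}(V) = {j, k} ∉ τ ✗.
  V = {[h=i], [j], [k]}: π^{-1}(V) = {h, i, j, k} ∈ τ ✓.
Open sets in the quotient: τ_Q = {{}, {[h=i]}, {[h=i], [j]}, {[h=i], [j], [k]}} (4 elements).


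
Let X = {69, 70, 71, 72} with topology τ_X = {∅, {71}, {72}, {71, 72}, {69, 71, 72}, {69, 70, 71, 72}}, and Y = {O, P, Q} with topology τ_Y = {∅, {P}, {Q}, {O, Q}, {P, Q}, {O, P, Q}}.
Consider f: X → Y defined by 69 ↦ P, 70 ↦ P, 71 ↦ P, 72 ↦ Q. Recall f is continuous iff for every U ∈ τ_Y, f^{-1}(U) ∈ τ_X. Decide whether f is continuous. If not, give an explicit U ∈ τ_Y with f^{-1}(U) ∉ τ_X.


f is NOT continuous.

Compute f^{-1}(U) for each U ∈ τ_Y:
  U = ∅: f^{-1}(U) = ∅ ∈ τ_X ✓.
  U = {P}: f^{-1}(U) = {69, 70, 71} ∉ τ_X ✗.
  U = {Q}: f^{-1}(U) = {72} ∈ τ_X ✓.
  U = {O, Q}: f^{-1}(U) = {72} ∈ τ_X ✓.
  U = {P, Q}: f^{-1}(U) = {69, 70, 71, 72} ∈ τ_X ✓.
  U = {O, P, Q}: f^{-1}(U) = {69, 70, 71, 72} ∈ τ_X ✓.
Found U = {P} with f^{-1}(U) = {69, 70, 71} not in τ_X. Therefore f is NOT continuous.


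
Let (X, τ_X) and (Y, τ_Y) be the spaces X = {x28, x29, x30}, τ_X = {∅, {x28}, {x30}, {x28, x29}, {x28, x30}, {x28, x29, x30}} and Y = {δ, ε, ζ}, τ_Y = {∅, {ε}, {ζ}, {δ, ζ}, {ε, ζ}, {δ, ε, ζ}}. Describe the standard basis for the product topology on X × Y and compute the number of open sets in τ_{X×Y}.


Basis B = {∅ × ∅, {x28} × {ε}, {x28} × {ζ}, {x30} × {ε}, {x30} × {ζ}, {x28} × {δ, ζ}, {x28} × {ε, ζ}, {x28, x29} × {ε}, {x28, x30} × {ε}, {x28, x29} × {ζ}, {x28, x30} × {ζ}, {x30} × {δ, ζ}, {x30} × {ε, ζ}, {x28} × {δ, ε, ζ}, {x28, x29, x30} × {ε}, {x28, x29, x30} × {ζ}, {x30} × {δ, ε, ζ}, {x28, x29} × {δ, ζ}, {x28, x30} × {δ, ζ}, {x28, x29} × {ε, ζ}, {x28, x30} × {ε, ζ}, {x28, x29} × {δ, ε, ζ}, {x28, x30} × {δ, ε, ζ}, {x28, x29, x30} × {δ, ζ}, {x28, x29, x30} × {ε, ζ}, {x28, x29, x30} × {δ, ε, ζ}}; |τ_{X×Y}| = 108.

Enumerate products U × V with U ∈ τ_X, V ∈ τ_Y (deduplicated):
  ∅ × ∅ = {} (∅)
  {x28} × {ε} = {(x28,ε)}
  {x28} × {ζ} = {(x28,ζ)}
  {x30} × {ε} = {(x30,ε)}
  {x30} × {ζ} = {(x30,ζ)}
  {x28} × {δ, ζ} = {(x28,δ), (x28,ζ)}
  {x28} × {ε, ζ} = {(x28,ε), (x28,ζ)}
  {x28, x29} × {ε} = {(x28,ε), (x29,ε)}
  {x28, x30} × {ε} = {(x28,ε), (x30,ε)}
  {x28, x29} × {ζ} = {(x28,ζ), (x29,ζ)}
  {x28, x30} × {ζ} = {(x28,ζ), (x30,ζ)}
  {x30} × {δ, ζ} = {(x30,δ), (x30,ζ)}
  {x30} × {ε, ζ} = {(x30,ε), (x30,ζ)}
  {x28} × {δ, ε, ζ} = {(x28,δ), (x28,ε), (x28,ζ)}
  {x28, x29, x30} × {ε} = {(x28,ε), (x29,ε), (x30,ε)}
  {x28, x29, x30} × {ζ} = {(x28,ζ), (x29,ζ), (x30,ζ)}
  {x30} × {δ, ε, ζ} = {(x30,δ), (x30,ε), (x30,ζ)}
  {x28, x29} × {δ, ζ} = {(x28,δ), (x28,ζ), (x29,δ), (x29,ζ)}
  {x28, x30} × {δ, ζ} = {(x28,δ), (x28,ζ), (x30,δ), (x30,ζ)}
  {x28, x29} × {ε, ζ} = {(x28,ε), (x28,ζ), (x29,ε), (x29,ζ)}
  {x28, x30} × {ε, ζ} = {(x28,ε), (x28,ζ), (x30,ε), (x30,ζ)}
  {x28, x29} × {δ, ε, ζ} = {(x28,δ), (x28,ε), (x28,ζ), (x29,δ), (x29,ε), (x29,ζ)}
  {x28, x30} × {δ, ε, ζ} = {(x28,δ), (x28,ε), (x28,ζ), (x30,δ), (x30,ε), (x30,ζ)}
  {x28, x29, x30} × {δ, ζ} = {(x28,δ), (x28,ζ), (x29,δ), (x29,ζ), (x30,δ), (x30,ζ)}
  {x28, x29, x30} × {ε, ζ} = {(x28,ε), (x28,ζ), (x29,ε), (x29,ζ), (x30,ε), (x30,ζ)}
  {x28, x29, x30} × {δ, ε, ζ} = {(x28,δ), (x28,ε), (x28,ζ), (x29,δ), (x29,ε), (x29,ζ), (x30,δ), (x30,ε), (x30,ζ)}
These 26 distinct sets form the basis B.
Close under arbitrary unions to get τ_{X×Y}; counting gives |τ_{X×Y}| = 108.


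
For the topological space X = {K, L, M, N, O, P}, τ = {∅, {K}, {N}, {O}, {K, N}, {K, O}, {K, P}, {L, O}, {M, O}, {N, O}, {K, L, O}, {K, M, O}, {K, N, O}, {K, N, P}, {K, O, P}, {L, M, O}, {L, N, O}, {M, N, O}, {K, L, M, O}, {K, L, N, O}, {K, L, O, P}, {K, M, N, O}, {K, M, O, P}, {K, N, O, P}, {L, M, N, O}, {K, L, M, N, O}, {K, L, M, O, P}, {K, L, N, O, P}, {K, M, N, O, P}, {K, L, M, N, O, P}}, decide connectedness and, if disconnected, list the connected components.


(X, τ) is disconnected; components = [{N}, {K, P}, {L, M, O}].

Find clopen sets (U ∈ τ with X ∖ U ∈ τ):
  U = ∅, X ∖ U = {K, L, M, N, O, P} — both open, so U is clopen.
  U = {N}, X ∖ U = {K, L, M, O, P} — both open, so U is clopen.
  U = {K, P}, X ∖ U = {L, M, N, O} — both open, so U is clopen.
  U = {K, N, P}, X ∖ U = {L, M, O} — both open, so U is clopen.
  U = {L, M, O}, X ∖ U = {K, N, P} — both open, so U is clopen.
  U = {L, M, N, O}, X ∖ U = {K, P} — both open, so U is clopen.
  U = {K, L, M, O, P}, X ∖ U = {N} — both open, so U is clopen.
  U = {K, L, M, N, O, P}, X ∖ U = ∅ — both open, so U is clopen.
Nontrivial clopen(s) exist: e.g. {N}. So (X, τ) is disconnected.
Compute connected components by grouping points that agree on all clopens:
  component: {N}
  component: {K, P}
  component: {L, M, O}


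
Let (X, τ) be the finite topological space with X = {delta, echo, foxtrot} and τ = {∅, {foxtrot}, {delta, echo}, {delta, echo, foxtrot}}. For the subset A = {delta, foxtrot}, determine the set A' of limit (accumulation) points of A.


A' = {echo}

For each x ∈ X, list the open sets U ∈ τ with x ∈ U, then check whether U ∩ (A ∖ {x}) ≠ ∅ for every such U.
  x = delta: open {delta, echo} ∋ x has {delta, echo} ∩ (A ∖ {delta}) = ∅, so x is NOT a limit point.
  x = echo: opens ∋ x are {delta, echo}, {delta, echo, foxtrot}; each meets A ∖ {echo}, so x IS a limit point.
  x = foxtrot: open {foxtrot} ∋ x has {foxtrot} ∩ (A ∖ {foxtrot}) = ∅, so x is NOT a limit point.
Collecting: A' = {echo}.


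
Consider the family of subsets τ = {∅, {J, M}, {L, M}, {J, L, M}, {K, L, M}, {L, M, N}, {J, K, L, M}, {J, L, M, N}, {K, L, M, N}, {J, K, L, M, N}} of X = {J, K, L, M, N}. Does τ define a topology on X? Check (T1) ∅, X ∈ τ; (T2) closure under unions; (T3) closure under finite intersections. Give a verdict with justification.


τ is NOT a topology on X.

Axiom (T1): ∅ ∈ τ? Yes; X ∈ τ? Yes.
Axiom (T2/T3): check pairwise unions and intersections of members of τ.
Counterexample for (T3): {J, M} ∩ {L, M} = {M} ∉ τ. Therefore τ is NOT a topology.


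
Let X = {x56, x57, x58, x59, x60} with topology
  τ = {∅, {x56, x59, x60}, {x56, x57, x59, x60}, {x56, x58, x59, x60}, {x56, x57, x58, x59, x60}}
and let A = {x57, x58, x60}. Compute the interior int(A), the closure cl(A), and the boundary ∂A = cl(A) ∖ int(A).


int(A) = ∅, cl(A) = {x56, x57, x58, x59, x60}, ∂A = {x56, x57, x58, x59, x60}.

Closed sets in (X, τ) are complements of opens:
  closed(X, τ) = {∅, {x57}, {x58}, {x57, x58}, {x56, x57, x58, x59, x60}}.
int(A) = ⋃ {U ∈ τ : U ⊆ A}. Opens contained in A: ∅.
Taking the union of these: int(A) = ∅.
cl(A) = ⋂ {C closed : A ⊆ C}. Closed sets containing A: {x56, x57, x58, x59, x60}.
Intersecting these: cl(A) = {x56, x57, x58, x59, x60}.
∂A = cl(A) ∖ int(A) = {x56, x57, x58, x59, x60} ∖ ∅ = {x56, x57, x58, x59, x60}.


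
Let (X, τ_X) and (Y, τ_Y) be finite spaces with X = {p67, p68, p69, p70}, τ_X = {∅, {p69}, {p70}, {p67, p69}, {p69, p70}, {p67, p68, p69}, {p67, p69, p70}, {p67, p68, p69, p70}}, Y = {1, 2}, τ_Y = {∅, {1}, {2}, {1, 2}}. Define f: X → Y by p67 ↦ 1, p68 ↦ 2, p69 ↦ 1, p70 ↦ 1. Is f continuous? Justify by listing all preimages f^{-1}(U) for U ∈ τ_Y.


f is NOT continuous.

Compute f^{-1}(U) for each U ∈ τ_Y:
  U = ∅: f^{-1}(U) = ∅ ∈ τ_X ✓.
  U = {1}: f^{-1}(U) = {p67, p69, p70} ∈ τ_X ✓.
  U = {2}: f^{-1}(U) = {p68} ∉ τ_X ✗.
  U = {1, 2}: f^{-1}(U) = {p67, p68, p69, p70} ∈ τ_X ✓.
Found U = {2} with f^{-1}(U) = {p68} not in τ_X. Therefore f is NOT continuous.


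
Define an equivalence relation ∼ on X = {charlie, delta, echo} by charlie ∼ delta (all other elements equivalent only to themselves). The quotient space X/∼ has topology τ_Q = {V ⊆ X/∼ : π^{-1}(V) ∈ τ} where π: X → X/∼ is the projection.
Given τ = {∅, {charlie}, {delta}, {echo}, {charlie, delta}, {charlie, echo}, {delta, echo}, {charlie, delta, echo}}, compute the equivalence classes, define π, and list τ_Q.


X/∼ = {[charlie=delta], [echo]}; |τ_Q| = 4.

Equivalence classes: [charlie=delta], [echo].
Quotient map π: X → X/∼ sends charlie ↦ [charlie=delta], delta ↦ [charlie=delta], echo ↦ [echo].
For each subset V ⊆ X/∼, compute π^{-1}(V) ⊆ X and check whether π^{-1}(V) ∈ τ. V is open in τ_Q iff π^{-1}(V) ∈ τ.
  V = {}: π^{-1}(V) = ∅ ∈ τ ✓.
  V = {[charlie=delta]}: π^{-1}(V) = {charlie, delta} ∈ τ ✓.
  V = {[echo]}: π^{-1}(V) = {echo} ∈ τ ✓.
  V = {[charlie=delta], [echo]}: π^{-1}(V) = {charlie, delta, echo} ∈ τ ✓.
Open sets in the quotient: τ_Q = {{}, {[charlie=delta]}, {[echo]}, {[charlie=delta], [echo]}} (4 elements).


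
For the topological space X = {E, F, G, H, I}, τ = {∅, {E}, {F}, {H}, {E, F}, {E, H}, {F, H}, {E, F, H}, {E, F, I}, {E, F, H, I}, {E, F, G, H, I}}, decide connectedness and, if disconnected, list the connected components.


(X, τ) is connected.

Find clopen sets (U ∈ τ with X ∖ U ∈ τ):
  U = ∅, X ∖ U = {E, F, G, H, I} — both open, so U is clopen.
  U = {E, F, G, H, I}, X ∖ U = ∅ — both open, so U is clopen.
Only trivial clopens (∅ and X) exist, so (X, τ) is connected.
Compute connected components by grouping points that agree on all clopens:
  component: {E, F, G, H, I}


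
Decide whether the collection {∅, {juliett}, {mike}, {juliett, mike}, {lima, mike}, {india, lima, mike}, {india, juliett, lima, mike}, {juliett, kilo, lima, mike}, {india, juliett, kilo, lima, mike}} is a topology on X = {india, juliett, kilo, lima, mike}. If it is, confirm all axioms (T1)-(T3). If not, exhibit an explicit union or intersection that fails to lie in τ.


τ is NOT a topology on X.

Axiom (T1): ∅ ∈ τ? Yes; X ∈ τ? Yes.
Axiom (T2/T3): check pairwise unions and intersections of members of τ.
Counterexample for (T2): {juliett} ∪ {lima, mike} = {juliett, lima, mike} ∉ τ. Therefore τ is NOT a topology.


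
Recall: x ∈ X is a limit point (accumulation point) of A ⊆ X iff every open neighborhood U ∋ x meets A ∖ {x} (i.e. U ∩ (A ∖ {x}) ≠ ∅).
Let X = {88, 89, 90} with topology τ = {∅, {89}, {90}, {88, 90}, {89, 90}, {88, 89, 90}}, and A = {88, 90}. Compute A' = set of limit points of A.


A' = {88}

For each x ∈ X, list the open sets U ∈ τ with x ∈ U, then check whether U ∩ (A ∖ {x}) ≠ ∅ for every such U.
  x = 88: opens ∋ x are {88, 90}, {88, 89, 90}; each meets A ∖ {88}, so x IS a limit point.
  x = 89: open {89} ∋ x has {89} ∩ (A ∖ {89}) = ∅, so x is NOT a limit point.
  x = 90: open {90} ∋ x has {90} ∩ (A ∖ {90}) = ∅, so x is NOT a limit point.
Collecting: A' = {88}.


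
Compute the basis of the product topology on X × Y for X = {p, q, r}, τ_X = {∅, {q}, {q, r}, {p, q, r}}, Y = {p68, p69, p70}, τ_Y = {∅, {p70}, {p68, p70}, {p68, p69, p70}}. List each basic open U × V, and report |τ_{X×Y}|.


Basis B = {∅ × ∅, {q} × {p70}, {q} × {p68, p70}, {q, r} × {p70}, {p, q, r} × {p70}, {q} × {p68, p69, p70}, {q, r} × {p68, p70}, {p, q, r} × {p68, p70}, {q, r} × {p68, p69, p70}, {p, q, r} × {p68, p69, p70}}; |τ_{X×Y}| = 20.

Enumerate products U × V with U ∈ τ_X, V ∈ τ_Y (deduplicated):
  ∅ × ∅ = {} (∅)
  {q} × {p70} = {(q,p70)}
  {q} × {p68, p70} = {(q,p68), (q,p70)}
  {q, r} × {p70} = {(q,p70), (r,p70)}
  {p, q, r} × {p70} = {(p,p70), (q,p70), (r,p70)}
  {q} × {p68, p69, p70} = {(q,p68), (q,p69), (q,p70)}
  {q, r} × {p68, p70} = {(q,p68), (q,p70), (r,p68), (r,p70)}
  {p, q, r} × {p68, p70} = {(p,p68), (p,p70), (q,p68), (q,p70), (r,p68), (r,p70)}
  {q, r} × {p68, p69, p70} = {(q,p68), (q,p69), (q,p70), (r,p68), (r,p69), (r,p70)}
  {p, q, r} × {p68, p69, p70} = {(p,p68), (p,p69), (p,p70), (q,p68), (q,p69), (q,p70), (r,p68), (r,p69), (r,p70)}
These 10 distinct sets form the basis B.
Close under arbitrary unions to get τ_{X×Y}; counting gives |τ_{X×Y}| = 20.


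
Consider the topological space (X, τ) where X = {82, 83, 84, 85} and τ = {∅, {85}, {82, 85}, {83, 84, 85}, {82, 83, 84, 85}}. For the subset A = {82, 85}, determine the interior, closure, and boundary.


int(A) = {82, 85}, cl(A) = {82, 83, 84, 85}, ∂A = {83, 84}.

Closed sets in (X, τ) are complements of opens:
  closed(X, τ) = {∅, {82}, {83, 84}, {82, 83, 84}, {82, 83, 84, 85}}.
int(A) = ⋃ {U ∈ τ : U ⊆ A}. Opens contained in A: ∅, {85}, {82, 85}.
Taking the union of these: int(A) = {82, 85}.
cl(A) = ⋂ {C closed : A ⊆ C}. Closed sets containing A: {82, 83, 84, 85}.
Intersecting these: cl(A) = {82, 83, 84, 85}.
∂A = cl(A) ∖ int(A) = {82, 83, 84, 85} ∖ {82, 85} = {83, 84}.


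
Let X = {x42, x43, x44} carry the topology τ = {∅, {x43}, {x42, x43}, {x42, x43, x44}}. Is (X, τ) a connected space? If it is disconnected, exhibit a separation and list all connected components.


(X, τ) is connected.

Find clopen sets (U ∈ τ with X ∖ U ∈ τ):
  U = ∅, X ∖ U = {x42, x43, x44} — both open, so U is clopen.
  U = {x42, x43, x44}, X ∖ U = ∅ — both open, so U is clopen.
Only trivial clopens (∅ and X) exist, so (X, τ) is connected.
Compute connected components by grouping points that agree on all clopens:
  component: {x42, x43, x44}


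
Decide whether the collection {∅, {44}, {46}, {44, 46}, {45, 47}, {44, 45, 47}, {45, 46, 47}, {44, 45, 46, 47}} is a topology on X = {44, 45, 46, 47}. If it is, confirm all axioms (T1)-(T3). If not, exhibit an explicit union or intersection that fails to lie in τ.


τ IS a topology on X.

Axiom (T1): ∅ ∈ τ? Yes; X ∈ τ? Yes.
Axiom (T2/T3): check pairwise unions and intersections of members of τ.
All pairwise intersections and unions checked — each lies in τ. Therefore τ satisfies (T1), (T2), (T3): it IS a topology on X.


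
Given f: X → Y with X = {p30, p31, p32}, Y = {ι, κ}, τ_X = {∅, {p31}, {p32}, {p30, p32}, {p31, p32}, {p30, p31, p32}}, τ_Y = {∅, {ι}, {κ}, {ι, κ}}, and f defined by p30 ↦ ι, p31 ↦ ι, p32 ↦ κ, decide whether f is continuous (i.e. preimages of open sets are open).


f is NOT continuous.

Compute f^{-1}(U) for each U ∈ τ_Y:
  U = ∅: f^{-1}(U) = ∅ ∈ τ_X ✓.
  U = {ι}: f^{-1}(U) = {p30, p31} ∉ τ_X ✗.
  U = {κ}: f^{-1}(U) = {p32} ∈ τ_X ✓.
  U = {ι, κ}: f^{-1}(U) = {p30, p31, p32} ∈ τ_X ✓.
Found U = {ι} with f^{-1}(U) = {p30, p31} not in τ_X. Therefore f is NOT continuous.


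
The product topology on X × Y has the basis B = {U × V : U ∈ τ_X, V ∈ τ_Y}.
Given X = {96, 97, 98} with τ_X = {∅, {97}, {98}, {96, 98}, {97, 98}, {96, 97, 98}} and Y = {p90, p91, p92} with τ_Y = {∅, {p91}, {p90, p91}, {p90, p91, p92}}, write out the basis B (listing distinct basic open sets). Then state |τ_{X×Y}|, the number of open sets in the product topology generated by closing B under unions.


Basis B = {∅ × ∅, {97} × {p91}, {98} × {p91}, {96, 98} × {p91}, {97} × {p90, p91}, {97, 98} × {p91}, {98} × {p90, p91}, {96, 97, 98} × {p91}, {97} × {p90, p91, p92}, {98} × {p90, p91, p92}, {96, 98} × {p90, p91}, {97, 98} × {p90, p91}, {96, 98} × {p90, p91, p92}, {96, 97, 98} × {p90, p91}, {97, 98} × {p90, p91, p92}, {96, 97, 98} × {p90, p91, p92}}; |τ_{X×Y}| = 40.

Enumerate products U × V with U ∈ τ_X, V ∈ τ_Y (deduplicated):
  ∅ × ∅ = {} (∅)
  {97} × {p91} = {(97,p91)}
  {98} × {p91} = {(98,p91)}
  {96, 98} × {p91} = {(96,p91), (98,p91)}
  {97} × {p90, p91} = {(97,p90), (97,p91)}
  {97, 98} × {p91} = {(97,p91), (98,p91)}
  {98} × {p90, p91} = {(98,p90), (98,p91)}
  {96, 97, 98} × {p91} = {(96,p91), (97,p91), (98,p91)}
  {97} × {p90, p91, p92} = {(97,p90), (97,p91), (97,p92)}
  {98} × {p90, p91, p92} = {(98,p90), (98,p91), (98,p92)}
  {96, 98} × {p90, p91} = {(96,p90), (96,p91), (98,p90), (98,p91)}
  {97, 98} × {p90, p91} = {(97,p90), (97,p91), (98,p90), (98,p91)}
  {96, 98} × {p90, p91, p92} = {(96,p90), (96,p91), (96,p92), (98,p90), (98,p91), (98,p92)}
  {96, 97, 98} × {p90, p91} = {(96,p90), (96,p91), (97,p90), (97,p91), (98,p90), (98,p91)}
  {97, 98} × {p90, p91, p92} = {(97,p90), (97,p91), (97,p92), (98,p90), (98,p91), (98,p92)}
  {96, 97, 98} × {p90, p91, p92} = {(96,p90), (96,p91), (96,p92), (97,p90), (97,p91), (97,p92), (98,p90), (98,p91), (98,p92)}
These 16 distinct sets form the basis B.
Close under arbitrary unions to get τ_{X×Y}; counting gives |τ_{X×Y}| = 40.


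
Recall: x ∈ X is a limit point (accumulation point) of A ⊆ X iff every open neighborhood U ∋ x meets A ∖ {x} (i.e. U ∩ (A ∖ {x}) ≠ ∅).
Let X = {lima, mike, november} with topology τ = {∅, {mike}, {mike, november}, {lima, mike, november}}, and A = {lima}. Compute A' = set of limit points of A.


A' = ∅

For each x ∈ X, list the open sets U ∈ τ with x ∈ U, then check whether U ∩ (A ∖ {x}) ≠ ∅ for every such U.
  x = lima: open {lima, mike, november} ∋ x has {lima, mike, november} ∩ (A ∖ {lima}) = ∅, so x is NOT a limit point.
  x = mike: open {mike} ∋ x has {mike} ∩ (A ∖ {mike}) = ∅, so x is NOT a limit point.
  x = november: open {mike, november} ∋ x has {mike, november} ∩ (A ∖ {november}) = ∅, so x is NOT a limit point.
Collecting: A' = ∅.
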